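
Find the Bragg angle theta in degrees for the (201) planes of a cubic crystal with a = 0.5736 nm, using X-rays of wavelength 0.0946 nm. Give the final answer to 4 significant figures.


d = a / sqrt(h^2+k^2+l^2)
d = 0.5736 / sqrt(5) = 0.256522 nm
lambda = 2*d*sin(theta)  =>  sin(theta) = lambda / (2*d)
sin(theta) = 0.0946 / (2 * 0.256522) = 0.18439
theta = 10.63 deg


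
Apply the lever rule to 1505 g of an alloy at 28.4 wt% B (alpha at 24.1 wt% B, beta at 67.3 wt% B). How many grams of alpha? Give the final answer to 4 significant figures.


f_alpha = (C_beta - C0) / (C_beta - C_alpha)
f_alpha = (67.3 - 28.4) / (67.3 - 24.1) = 0.900463
m_alpha = f_alpha * m_total = 0.900463 * 1505 = 1355 g


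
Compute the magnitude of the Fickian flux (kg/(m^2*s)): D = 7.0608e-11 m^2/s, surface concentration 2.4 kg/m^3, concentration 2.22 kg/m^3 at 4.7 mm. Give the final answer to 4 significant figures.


J = -D * (dC/dx) = D * (C1 - C2) / dx
J = 7.0608e-11 * (2.4 - 2.22) / 4.7e-03
J = 2.704e-09 kg/(m^2*s)


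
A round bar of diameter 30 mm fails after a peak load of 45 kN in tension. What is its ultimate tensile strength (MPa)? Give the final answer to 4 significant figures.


A0 = pi*(d/2)^2 = pi*(30/2)^2 = 706.858 mm^2
UTS = F_max / A0 = 45*1000 / 706.858
UTS = 63.66 MPa


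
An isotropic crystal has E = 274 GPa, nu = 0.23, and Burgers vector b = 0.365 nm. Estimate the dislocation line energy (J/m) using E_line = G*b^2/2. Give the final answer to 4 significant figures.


Step 1: G = E / (2*(1+nu))
G = 274 / (2*(1+0.23)) = 111.382 GPa = 1.11382e+11 Pa
Step 2: E_line = G*b^2/2
b = 0.365 nm = 3.65e-10 m
E_line = 0.5 * 1.11382e+11 * (3.65e-10)^2 = 7.419e-09 J/m


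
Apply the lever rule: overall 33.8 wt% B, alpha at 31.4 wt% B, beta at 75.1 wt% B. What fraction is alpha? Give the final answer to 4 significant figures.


f_alpha = (C_beta - C0) / (C_beta - C_alpha)
f_alpha = (75.1 - 33.8) / (75.1 - 31.4)
f_alpha = 0.9451


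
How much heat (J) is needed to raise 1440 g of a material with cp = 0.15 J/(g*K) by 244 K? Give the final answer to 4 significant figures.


Q = m * cp * dT
Q = 1440 * 0.15 * 244
Q = 52700 J


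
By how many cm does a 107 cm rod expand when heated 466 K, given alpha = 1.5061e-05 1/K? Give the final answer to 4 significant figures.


dL = L0 * alpha * dT
dL = 107 * 1.5061e-05 * 466
dL = 0.751 cm


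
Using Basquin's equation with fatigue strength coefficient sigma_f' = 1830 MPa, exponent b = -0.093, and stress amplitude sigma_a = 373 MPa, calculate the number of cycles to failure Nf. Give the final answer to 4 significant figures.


sigma_a = sigma_f' * (2*Nf)^b
2*Nf = (sigma_a / sigma_f')^(1/b)
2*Nf = (373 / 1830)^(1/-0.093)
2*Nf = 2.67508e+07
Nf = 1.338e+07 cycles


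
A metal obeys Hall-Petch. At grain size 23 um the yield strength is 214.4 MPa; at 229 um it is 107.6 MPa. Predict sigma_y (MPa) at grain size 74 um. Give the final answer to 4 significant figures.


sigma_y = sigma0 + k / sqrt(d)
1/sqrt(d1) = 1/sqrt(2.3e-05) = 208.514;  1/sqrt(d2) = 66.0819
k = (sigma1 - sigma2) / (1/sqrt(d1) - 1/sqrt(d2)) = (214.4 - 107.6) / (208.514 - 66.0819) = 0.749829 MPa*m^0.5
sigma0 = sigma1 - k/sqrt(d1) = 214.4 - 0.749829*208.514 = 58.0499 MPa
sigma_y(d3) = 58.0499 + 0.749829 / sqrt(7.4e-05) = 145.2 MPa


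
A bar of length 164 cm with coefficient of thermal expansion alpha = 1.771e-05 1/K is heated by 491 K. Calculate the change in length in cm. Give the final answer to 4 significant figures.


dL = L0 * alpha * dT
dL = 164 * 1.771e-05 * 491
dL = 1.426 cm


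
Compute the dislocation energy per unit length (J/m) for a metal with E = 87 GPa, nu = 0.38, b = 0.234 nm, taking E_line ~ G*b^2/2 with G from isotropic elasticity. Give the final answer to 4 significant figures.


Step 1: G = E / (2*(1+nu))
G = 87 / (2*(1+0.38)) = 31.5217 GPa = 3.15217e+10 Pa
Step 2: E_line = G*b^2/2
b = 0.234 nm = 2.34e-10 m
E_line = 0.5 * 3.15217e+10 * (2.34e-10)^2 = 8.63e-10 J/m


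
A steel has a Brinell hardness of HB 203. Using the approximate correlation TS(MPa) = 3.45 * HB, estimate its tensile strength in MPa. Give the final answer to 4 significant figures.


TS (MPa) = 3.45 * HB
TS = 3.45 * 203
TS = 700.4 MPa


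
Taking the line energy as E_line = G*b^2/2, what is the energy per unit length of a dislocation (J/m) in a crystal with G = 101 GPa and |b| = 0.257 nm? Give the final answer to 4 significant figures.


E = G*b^2/2
b = 0.257 nm = 2.57e-10 m
G = 101 GPa = 1.01e+11 Pa
E = 0.5 * 1.01e+11 * (2.57e-10)^2
E = 3.335e-09 J/m


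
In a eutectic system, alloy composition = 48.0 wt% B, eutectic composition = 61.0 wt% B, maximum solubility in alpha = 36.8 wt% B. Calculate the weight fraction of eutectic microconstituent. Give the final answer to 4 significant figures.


f_primary = (C_e - C0) / (C_e - C_alpha_max)
f_primary = (61.0 - 48.0) / (61.0 - 36.8)
f_primary = 0.53719
f_eutectic = 1 - 0.53719 = 0.4628


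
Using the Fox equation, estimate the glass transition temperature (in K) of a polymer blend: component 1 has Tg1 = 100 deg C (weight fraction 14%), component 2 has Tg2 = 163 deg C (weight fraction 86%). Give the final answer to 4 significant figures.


1/Tg = w1/Tg1 + w2/Tg2 (in Kelvin)
Tg1 = 373.15 K, Tg2 = 436.15 K
1/Tg = 0.14/373.15 + 0.86/436.15
Tg = 426.1 K


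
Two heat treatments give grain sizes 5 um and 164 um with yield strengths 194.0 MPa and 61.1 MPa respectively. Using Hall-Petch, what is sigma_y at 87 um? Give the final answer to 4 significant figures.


sigma_y = sigma0 + k / sqrt(d)
1/sqrt(d1) = 1/sqrt(5e-06) = 447.214;  1/sqrt(d2) = 78.0869
k = (sigma1 - sigma2) / (1/sqrt(d1) - 1/sqrt(d2)) = (194.0 - 61.1) / (447.214 - 78.0869) = 0.360039 MPa*m^0.5
sigma0 = sigma1 - k/sqrt(d1) = 194.0 - 0.360039*447.214 = 32.9857 MPa
sigma_y(d3) = 32.9857 + 0.360039 / sqrt(8.7e-05) = 71.59 MPa


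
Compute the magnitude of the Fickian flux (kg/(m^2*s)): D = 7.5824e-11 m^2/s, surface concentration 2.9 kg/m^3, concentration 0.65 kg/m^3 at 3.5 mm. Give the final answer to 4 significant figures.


J = -D * (dC/dx) = D * (C1 - C2) / dx
J = 7.5824e-11 * (2.9 - 0.65) / 3.5e-03
J = 4.874e-08 kg/(m^2*s)


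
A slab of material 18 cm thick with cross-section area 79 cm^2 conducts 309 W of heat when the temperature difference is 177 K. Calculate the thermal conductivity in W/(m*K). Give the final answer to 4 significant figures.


k = Q*L / (A*dT)
L = 0.18 m, A = 7.9e-03 m^2
k = 309 * 0.18 / (7.9e-03 * 177)
k = 39.78 W/(m*K)


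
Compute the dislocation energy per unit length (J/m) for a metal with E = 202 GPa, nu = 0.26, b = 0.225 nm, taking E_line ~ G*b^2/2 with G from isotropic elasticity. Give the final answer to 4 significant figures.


Step 1: G = E / (2*(1+nu))
G = 202 / (2*(1+0.26)) = 80.1587 GPa = 8.01587e+10 Pa
Step 2: E_line = G*b^2/2
b = 0.225 nm = 2.25e-10 m
E_line = 0.5 * 8.01587e+10 * (2.25e-10)^2 = 2.029e-09 J/m


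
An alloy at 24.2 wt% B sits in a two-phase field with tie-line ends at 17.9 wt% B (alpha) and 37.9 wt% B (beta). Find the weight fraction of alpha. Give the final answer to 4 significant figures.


f_alpha = (C_beta - C0) / (C_beta - C_alpha)
f_alpha = (37.9 - 24.2) / (37.9 - 17.9)
f_alpha = 0.685


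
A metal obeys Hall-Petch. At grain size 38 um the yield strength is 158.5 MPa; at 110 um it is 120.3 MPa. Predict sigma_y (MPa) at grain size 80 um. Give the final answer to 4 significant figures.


sigma_y = sigma0 + k / sqrt(d)
1/sqrt(d1) = 1/sqrt(3.8e-05) = 162.221;  1/sqrt(d2) = 95.3463
k = (sigma1 - sigma2) / (1/sqrt(d1) - 1/sqrt(d2)) = (158.5 - 120.3) / (162.221 - 95.3463) = 0.571214 MPa*m^0.5
sigma0 = sigma1 - k/sqrt(d1) = 158.5 - 0.571214*162.221 = 65.8369 MPa
sigma_y(d3) = 65.8369 + 0.571214 / sqrt(8e-05) = 129.7 MPa


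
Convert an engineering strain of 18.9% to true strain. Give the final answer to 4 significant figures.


epsilon_true = ln(1 + epsilon_eng)
epsilon_true = ln(1 + 0.189)
epsilon_true = 0.1731


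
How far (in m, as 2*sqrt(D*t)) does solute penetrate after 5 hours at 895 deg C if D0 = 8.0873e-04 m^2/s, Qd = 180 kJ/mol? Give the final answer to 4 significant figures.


Step 1: D = D0 * exp(-Qd/(R*T))
T = 1168.15 K
D = 8.0873e-04 * exp(-180e3 / (8.314 * 1168.15)) = 7.2225e-12 m^2/s
Step 2: L = 2*sqrt(D*t)
t = 5 h = 18000 s
L = 2*sqrt(7.2225e-12 * 18000) = 7.211e-04 m


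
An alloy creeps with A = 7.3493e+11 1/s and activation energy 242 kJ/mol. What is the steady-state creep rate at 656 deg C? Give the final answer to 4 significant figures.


rate = A * exp(-Q / (R*T))
T = 656 + 273.15 = 929.15 K
rate = 7.3493e+11 * exp(-242e3 / (8.314 * 929.15))
rate = 0.01824 1/s


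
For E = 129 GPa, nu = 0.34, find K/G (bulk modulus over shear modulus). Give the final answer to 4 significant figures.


G = E / (2*(1+nu))
G = 129 / (2*(1+0.34)) = 48.1343 GPa
K = E / (3*(1-2*nu))
K = 129 / (3*(1-2*0.34)) = 134.375 GPa
K/G = 134.375 / 48.1343 = 2.792


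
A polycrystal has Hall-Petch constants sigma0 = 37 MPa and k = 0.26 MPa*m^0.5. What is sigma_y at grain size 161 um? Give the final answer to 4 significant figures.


sigma_y = sigma0 + k / sqrt(d)
d = 161 um = 1.61e-04 m
sigma_y = 37 + 0.26 / sqrt(1.61e-04)
sigma_y = 57.49 MPa


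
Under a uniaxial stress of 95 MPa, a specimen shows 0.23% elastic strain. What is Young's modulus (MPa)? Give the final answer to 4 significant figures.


E = sigma / epsilon
epsilon = 0.23% = 2.3e-03
E = 95 / 2.3e-03
E = 41300 MPa


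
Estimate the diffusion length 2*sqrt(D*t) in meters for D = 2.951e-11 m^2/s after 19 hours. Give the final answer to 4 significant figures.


t = 19 hr = 68400 s
Diffusion length = 2*sqrt(D*t)
= 2*sqrt(2.951e-11 * 68400)
= 2.841e-03 m


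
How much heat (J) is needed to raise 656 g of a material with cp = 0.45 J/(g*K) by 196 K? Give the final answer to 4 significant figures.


Q = m * cp * dT
Q = 656 * 0.45 * 196
Q = 57860 J


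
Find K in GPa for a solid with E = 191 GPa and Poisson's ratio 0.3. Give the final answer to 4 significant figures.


K = E / (3*(1-2*nu))
K = 191 / (3*(1-2*0.3))
K = 159.2 GPa


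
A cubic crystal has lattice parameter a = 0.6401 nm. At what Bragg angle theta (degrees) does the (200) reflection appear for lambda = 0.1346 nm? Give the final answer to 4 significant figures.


d = a / sqrt(h^2+k^2+l^2)
d = 0.6401 / sqrt(4) = 0.32005 nm
lambda = 2*d*sin(theta)  =>  sin(theta) = lambda / (2*d)
sin(theta) = 0.1346 / (2 * 0.32005) = 0.21028
theta = 12.14 deg


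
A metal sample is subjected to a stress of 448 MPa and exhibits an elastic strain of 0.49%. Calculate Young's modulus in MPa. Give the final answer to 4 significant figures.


E = sigma / epsilon
epsilon = 0.49% = 4.9e-03
E = 448 / 4.9e-03
E = 91430 MPa


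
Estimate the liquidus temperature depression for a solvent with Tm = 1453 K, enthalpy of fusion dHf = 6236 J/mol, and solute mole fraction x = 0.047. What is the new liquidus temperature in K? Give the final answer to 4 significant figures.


dT = R*Tm^2*x / dHf
dT = 8.314 * 1453^2 * 0.047 / 6236
dT = 132.292 K
T_new = 1453 - 132.292 = 1321 K


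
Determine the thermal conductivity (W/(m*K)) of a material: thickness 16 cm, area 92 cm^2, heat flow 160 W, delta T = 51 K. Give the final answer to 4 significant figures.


k = Q*L / (A*dT)
L = 0.16 m, A = 9.2e-03 m^2
k = 160 * 0.16 / (9.2e-03 * 51)
k = 54.56 W/(m*K)


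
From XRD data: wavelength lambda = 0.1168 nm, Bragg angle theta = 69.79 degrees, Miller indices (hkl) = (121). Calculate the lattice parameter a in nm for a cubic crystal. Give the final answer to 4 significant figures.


d = lambda / (2*sin(theta))
d = 0.1168 / (2*sin(69.79 deg))
d = 0.0622314 nm
a = d * sqrt(h^2+k^2+l^2) = 0.0622314 * sqrt(6)
a = 0.1524 nm


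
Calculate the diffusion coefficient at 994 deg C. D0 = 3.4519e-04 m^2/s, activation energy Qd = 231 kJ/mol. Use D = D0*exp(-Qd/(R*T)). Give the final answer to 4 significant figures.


D = D0 * exp(-Qd / (R*T))
T = 1267.15 K
D = 3.4519e-04 * exp(-231e3 / (8.314 * 1267.15))
D = 1.036e-13 m^2/s


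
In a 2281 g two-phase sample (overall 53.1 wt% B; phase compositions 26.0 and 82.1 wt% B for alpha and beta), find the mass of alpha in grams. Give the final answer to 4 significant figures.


f_alpha = (C_beta - C0) / (C_beta - C_alpha)
f_alpha = (82.1 - 53.1) / (82.1 - 26.0) = 0.516934
m_alpha = f_alpha * m_total = 0.516934 * 2281 = 1179 g


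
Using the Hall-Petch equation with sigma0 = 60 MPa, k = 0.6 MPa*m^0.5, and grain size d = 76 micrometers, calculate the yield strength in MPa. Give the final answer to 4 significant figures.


sigma_y = sigma0 + k / sqrt(d)
d = 76 um = 7.6e-05 m
sigma_y = 60 + 0.6 / sqrt(7.6e-05)
sigma_y = 128.8 MPa


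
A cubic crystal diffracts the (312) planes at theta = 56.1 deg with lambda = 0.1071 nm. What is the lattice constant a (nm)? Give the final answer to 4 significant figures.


d = lambda / (2*sin(theta))
d = 0.1071 / (2*sin(56.1 deg))
d = 0.0645171 nm
a = d * sqrt(h^2+k^2+l^2) = 0.0645171 * sqrt(14)
a = 0.2414 nm


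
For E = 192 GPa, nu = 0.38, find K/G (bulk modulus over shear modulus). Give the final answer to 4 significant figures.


G = E / (2*(1+nu))
G = 192 / (2*(1+0.38)) = 69.5652 GPa
K = E / (3*(1-2*nu))
K = 192 / (3*(1-2*0.38)) = 266.667 GPa
K/G = 266.667 / 69.5652 = 3.833


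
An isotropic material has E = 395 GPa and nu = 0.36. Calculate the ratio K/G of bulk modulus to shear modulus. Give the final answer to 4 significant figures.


G = E / (2*(1+nu))
G = 395 / (2*(1+0.36)) = 145.221 GPa
K = E / (3*(1-2*nu))
K = 395 / (3*(1-2*0.36)) = 470.238 GPa
K/G = 470.238 / 145.221 = 3.238


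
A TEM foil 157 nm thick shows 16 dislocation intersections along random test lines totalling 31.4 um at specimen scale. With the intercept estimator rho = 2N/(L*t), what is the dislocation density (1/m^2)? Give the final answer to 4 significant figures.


rho = 2N / (L * t)
L = 31.4 um = 3.14e-05 m, t = 157 nm = 1.57e-07 m
rho = 2 * 16 / (3.14e-05 * 1.57e-07)
rho = 6.491e+12 1/m^2


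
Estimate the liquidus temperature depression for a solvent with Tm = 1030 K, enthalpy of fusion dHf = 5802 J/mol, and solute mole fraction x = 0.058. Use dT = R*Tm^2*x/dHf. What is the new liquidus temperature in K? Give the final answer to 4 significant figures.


dT = R*Tm^2*x / dHf
dT = 8.314 * 1030^2 * 0.058 / 5802
dT = 88.1728 K
T_new = 1030 - 88.1728 = 941.8 K


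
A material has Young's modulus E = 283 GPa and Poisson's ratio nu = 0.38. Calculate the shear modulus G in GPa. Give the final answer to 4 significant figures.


G = E / (2*(1+nu))
G = 283 / (2*(1+0.38))
G = 102.5 GPa


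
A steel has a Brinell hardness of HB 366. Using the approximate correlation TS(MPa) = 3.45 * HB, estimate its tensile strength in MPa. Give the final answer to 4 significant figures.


TS (MPa) = 3.45 * HB
TS = 3.45 * 366
TS = 1263 MPa


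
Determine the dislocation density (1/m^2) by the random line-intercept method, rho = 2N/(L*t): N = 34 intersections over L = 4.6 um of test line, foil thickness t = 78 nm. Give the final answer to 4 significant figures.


rho = 2N / (L * t)
L = 4.6 um = 4.6e-06 m, t = 78 nm = 7.8e-08 m
rho = 2 * 34 / (4.6e-06 * 7.8e-08)
rho = 1.895e+14 1/m^2


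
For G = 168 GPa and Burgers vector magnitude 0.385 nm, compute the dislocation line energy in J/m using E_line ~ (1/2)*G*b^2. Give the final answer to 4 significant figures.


E = G*b^2/2
b = 0.385 nm = 3.85e-10 m
G = 168 GPa = 1.68e+11 Pa
E = 0.5 * 1.68e+11 * (3.85e-10)^2
E = 1.245e-08 J/m


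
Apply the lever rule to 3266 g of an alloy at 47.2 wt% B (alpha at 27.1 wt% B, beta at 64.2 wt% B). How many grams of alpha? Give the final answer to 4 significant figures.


f_alpha = (C_beta - C0) / (C_beta - C_alpha)
f_alpha = (64.2 - 47.2) / (64.2 - 27.1) = 0.458221
m_alpha = f_alpha * m_total = 0.458221 * 3266 = 1497 g


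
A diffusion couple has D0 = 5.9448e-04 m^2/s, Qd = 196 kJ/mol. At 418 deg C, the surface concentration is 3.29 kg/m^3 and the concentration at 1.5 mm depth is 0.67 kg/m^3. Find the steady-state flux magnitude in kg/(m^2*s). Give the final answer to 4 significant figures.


Step 1: D = D0 * exp(-Qd/(R*T))
T = 418 + 273.15 = 691.15 K
D = 5.9448e-04 * exp(-196e3 / (8.314 * 691.15)) = 9.13324e-19 m^2/s
Step 2: J = D * (C1 - C2) / dx
J = 9.13324e-19 * (3.29 - 0.67) / 1.5e-03
J = 1.595e-15 kg/(m^2*s)


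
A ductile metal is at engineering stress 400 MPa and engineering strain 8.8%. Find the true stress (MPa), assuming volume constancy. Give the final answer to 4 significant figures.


sigma_true = sigma_eng * (1 + epsilon_eng)
sigma_true = 400 * (1 + 0.088)
sigma_true = 435.2 MPa


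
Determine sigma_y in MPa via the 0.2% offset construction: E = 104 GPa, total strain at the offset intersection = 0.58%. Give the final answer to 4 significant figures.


Offset strain = 0.002
Elastic strain at yield = total_strain - offset = 5.8e-03 - 0.002 = 3.8e-03
sigma_y = E * elastic_strain = 104000 * 3.8e-03
sigma_y = 395.2 MPa


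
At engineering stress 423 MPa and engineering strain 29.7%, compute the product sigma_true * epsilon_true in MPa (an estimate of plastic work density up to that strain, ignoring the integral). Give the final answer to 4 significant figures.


sigma_true = sigma_eng * (1 + epsilon_eng)
sigma_true = 423 * (1 + 0.297) = 548.631 MPa
epsilon_true = ln(1 + epsilon_eng)
epsilon_true = ln(1 + 0.297) = 0.260054
sigma_true * epsilon_true = 548.631 * 0.260054 = 142.7 MPa


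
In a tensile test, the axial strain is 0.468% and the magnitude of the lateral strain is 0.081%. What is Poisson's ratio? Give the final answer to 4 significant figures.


nu = -epsilon_lat / epsilon_axial
Lateral strain is contraction (negative), so using magnitudes:
nu = 0.081 / 0.468
nu = 0.1731


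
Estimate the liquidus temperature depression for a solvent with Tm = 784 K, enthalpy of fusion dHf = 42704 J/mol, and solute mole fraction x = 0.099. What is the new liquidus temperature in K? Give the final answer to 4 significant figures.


dT = R*Tm^2*x / dHf
dT = 8.314 * 784^2 * 0.099 / 42704
dT = 11.847 K
T_new = 784 - 11.847 = 772.2 K


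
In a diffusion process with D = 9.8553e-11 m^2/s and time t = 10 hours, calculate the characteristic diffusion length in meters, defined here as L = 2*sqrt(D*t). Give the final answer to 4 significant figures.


t = 10 hr = 36000 s
Diffusion length = 2*sqrt(D*t)
= 2*sqrt(9.8553e-11 * 36000)
= 3.767e-03 m


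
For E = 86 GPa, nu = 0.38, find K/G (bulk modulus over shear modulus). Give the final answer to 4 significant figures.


G = E / (2*(1+nu))
G = 86 / (2*(1+0.38)) = 31.1594 GPa
K = E / (3*(1-2*nu))
K = 86 / (3*(1-2*0.38)) = 119.444 GPa
K/G = 119.444 / 31.1594 = 3.833


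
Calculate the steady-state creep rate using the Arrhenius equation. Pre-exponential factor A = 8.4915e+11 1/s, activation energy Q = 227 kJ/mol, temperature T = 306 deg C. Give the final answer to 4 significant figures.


rate = A * exp(-Q / (R*T))
T = 306 + 273.15 = 579.15 K
rate = 8.4915e+11 * exp(-227e3 / (8.314 * 579.15))
rate = 2.849e-09 1/s


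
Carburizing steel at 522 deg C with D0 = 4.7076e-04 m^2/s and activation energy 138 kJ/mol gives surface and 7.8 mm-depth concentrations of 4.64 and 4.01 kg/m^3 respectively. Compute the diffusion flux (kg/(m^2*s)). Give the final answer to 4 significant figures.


Step 1: D = D0 * exp(-Qd/(R*T))
T = 522 + 273.15 = 795.15 K
D = 4.7076e-04 * exp(-138e3 / (8.314 * 795.15)) = 4.04611e-13 m^2/s
Step 2: J = D * (C1 - C2) / dx
J = 4.04611e-13 * (4.64 - 4.01) / 7.8e-03
J = 3.268e-11 kg/(m^2*s)


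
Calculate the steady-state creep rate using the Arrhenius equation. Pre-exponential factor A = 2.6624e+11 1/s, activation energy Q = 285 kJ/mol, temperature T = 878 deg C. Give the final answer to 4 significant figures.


rate = A * exp(-Q / (R*T))
T = 878 + 273.15 = 1151.15 K
rate = 2.6624e+11 * exp(-285e3 / (8.314 * 1151.15))
rate = 0.03109 1/s


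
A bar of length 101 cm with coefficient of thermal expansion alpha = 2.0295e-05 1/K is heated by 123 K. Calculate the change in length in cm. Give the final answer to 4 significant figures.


dL = L0 * alpha * dT
dL = 101 * 2.0295e-05 * 123
dL = 0.2521 cm


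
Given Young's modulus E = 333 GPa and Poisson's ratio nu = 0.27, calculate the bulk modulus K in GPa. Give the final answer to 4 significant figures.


K = E / (3*(1-2*nu))
K = 333 / (3*(1-2*0.27))
K = 241.3 GPa


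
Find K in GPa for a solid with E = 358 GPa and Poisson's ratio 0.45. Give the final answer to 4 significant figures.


K = E / (3*(1-2*nu))
K = 358 / (3*(1-2*0.45))
K = 1193 GPa


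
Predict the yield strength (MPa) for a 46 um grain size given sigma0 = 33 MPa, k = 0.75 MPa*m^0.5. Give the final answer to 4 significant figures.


sigma_y = sigma0 + k / sqrt(d)
d = 46 um = 4.6e-05 m
sigma_y = 33 + 0.75 / sqrt(4.6e-05)
sigma_y = 143.6 MPa


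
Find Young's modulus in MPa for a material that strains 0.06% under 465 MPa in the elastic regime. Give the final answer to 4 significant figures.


E = sigma / epsilon
epsilon = 0.06% = 6e-04
E = 465 / 6e-04
E = 775000 MPa


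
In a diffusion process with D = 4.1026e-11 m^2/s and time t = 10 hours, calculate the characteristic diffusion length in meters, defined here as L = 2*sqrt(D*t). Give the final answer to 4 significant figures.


t = 10 hr = 36000 s
Diffusion length = 2*sqrt(D*t)
= 2*sqrt(4.1026e-11 * 36000)
= 2.431e-03 m


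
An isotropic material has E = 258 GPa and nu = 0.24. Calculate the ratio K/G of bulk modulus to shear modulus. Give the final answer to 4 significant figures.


G = E / (2*(1+nu))
G = 258 / (2*(1+0.24)) = 104.032 GPa
K = E / (3*(1-2*nu))
K = 258 / (3*(1-2*0.24)) = 165.385 GPa
K/G = 165.385 / 104.032 = 1.59


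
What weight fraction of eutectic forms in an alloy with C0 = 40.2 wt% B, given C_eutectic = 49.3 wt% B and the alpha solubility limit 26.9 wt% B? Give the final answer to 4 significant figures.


f_primary = (C_e - C0) / (C_e - C_alpha_max)
f_primary = (49.3 - 40.2) / (49.3 - 26.9)
f_primary = 0.40625
f_eutectic = 1 - 0.40625 = 0.5938


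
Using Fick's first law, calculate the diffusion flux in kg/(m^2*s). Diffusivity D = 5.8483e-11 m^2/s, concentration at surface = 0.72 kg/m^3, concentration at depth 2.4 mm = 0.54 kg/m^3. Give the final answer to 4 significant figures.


J = -D * (dC/dx) = D * (C1 - C2) / dx
J = 5.8483e-11 * (0.72 - 0.54) / 2.4e-03
J = 4.386e-09 kg/(m^2*s)


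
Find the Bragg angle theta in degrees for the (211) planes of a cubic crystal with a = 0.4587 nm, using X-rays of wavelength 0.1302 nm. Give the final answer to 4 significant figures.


d = a / sqrt(h^2+k^2+l^2)
d = 0.4587 / sqrt(6) = 0.187263 nm
lambda = 2*d*sin(theta)  =>  sin(theta) = lambda / (2*d)
sin(theta) = 0.1302 / (2 * 0.187263) = 0.347639
theta = 20.34 deg


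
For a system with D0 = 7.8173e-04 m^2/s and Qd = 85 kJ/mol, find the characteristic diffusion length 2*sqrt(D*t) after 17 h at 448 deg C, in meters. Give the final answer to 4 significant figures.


Step 1: D = D0 * exp(-Qd/(R*T))
T = 721.15 K
D = 7.8173e-04 * exp(-85e3 / (8.314 * 721.15)) = 5.44601e-10 m^2/s
Step 2: L = 2*sqrt(D*t)
t = 17 h = 61200 s
L = 2*sqrt(5.44601e-10 * 61200) = 0.01155 m


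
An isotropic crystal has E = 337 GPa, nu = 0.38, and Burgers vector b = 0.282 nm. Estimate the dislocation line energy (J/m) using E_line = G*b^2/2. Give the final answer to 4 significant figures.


Step 1: G = E / (2*(1+nu))
G = 337 / (2*(1+0.38)) = 122.101 GPa = 1.22101e+11 Pa
Step 2: E_line = G*b^2/2
b = 0.282 nm = 2.82e-10 m
E_line = 0.5 * 1.22101e+11 * (2.82e-10)^2 = 4.855e-09 J/m


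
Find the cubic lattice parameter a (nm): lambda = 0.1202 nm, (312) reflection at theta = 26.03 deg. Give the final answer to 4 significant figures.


d = lambda / (2*sin(theta))
d = 0.1202 / (2*sin(26.03 deg))
d = 0.136951 nm
a = d * sqrt(h^2+k^2+l^2) = 0.136951 * sqrt(14)
a = 0.5124 nm


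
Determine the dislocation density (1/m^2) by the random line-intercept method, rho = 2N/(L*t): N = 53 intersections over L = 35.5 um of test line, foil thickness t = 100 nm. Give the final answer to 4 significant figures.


rho = 2N / (L * t)
L = 35.5 um = 3.55e-05 m, t = 100 nm = 1e-07 m
rho = 2 * 53 / (3.55e-05 * 1e-07)
rho = 2.986e+13 1/m^2


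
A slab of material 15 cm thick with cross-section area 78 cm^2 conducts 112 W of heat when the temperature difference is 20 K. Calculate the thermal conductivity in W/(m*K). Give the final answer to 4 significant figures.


k = Q*L / (A*dT)
L = 0.15 m, A = 7.8e-03 m^2
k = 112 * 0.15 / (7.8e-03 * 20)
k = 107.7 W/(m*K)


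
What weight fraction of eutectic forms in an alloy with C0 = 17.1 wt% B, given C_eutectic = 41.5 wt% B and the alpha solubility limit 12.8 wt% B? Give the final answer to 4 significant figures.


f_primary = (C_e - C0) / (C_e - C_alpha_max)
f_primary = (41.5 - 17.1) / (41.5 - 12.8)
f_primary = 0.850174
f_eutectic = 1 - 0.850174 = 0.1498


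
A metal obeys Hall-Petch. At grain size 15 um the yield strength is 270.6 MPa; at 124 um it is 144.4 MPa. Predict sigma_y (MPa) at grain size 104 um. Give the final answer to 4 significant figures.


sigma_y = sigma0 + k / sqrt(d)
1/sqrt(d1) = 1/sqrt(1.5e-05) = 258.199;  1/sqrt(d2) = 89.8027
k = (sigma1 - sigma2) / (1/sqrt(d1) - 1/sqrt(d2)) = (270.6 - 144.4) / (258.199 - 89.8027) = 0.749423 MPa*m^0.5
sigma0 = sigma1 - k/sqrt(d1) = 270.6 - 0.749423*258.199 = 77.0998 MPa
sigma_y(d3) = 77.0998 + 0.749423 / sqrt(1.04e-04) = 150.6 MPa


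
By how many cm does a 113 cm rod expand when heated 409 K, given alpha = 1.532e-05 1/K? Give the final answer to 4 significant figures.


dL = L0 * alpha * dT
dL = 113 * 1.532e-05 * 409
dL = 0.708 cm


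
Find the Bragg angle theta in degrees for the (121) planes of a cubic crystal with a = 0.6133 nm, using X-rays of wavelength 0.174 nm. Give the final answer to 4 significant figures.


d = a / sqrt(h^2+k^2+l^2)
d = 0.6133 / sqrt(6) = 0.250379 nm
lambda = 2*d*sin(theta)  =>  sin(theta) = lambda / (2*d)
sin(theta) = 0.174 / (2 * 0.250379) = 0.347474
theta = 20.33 deg


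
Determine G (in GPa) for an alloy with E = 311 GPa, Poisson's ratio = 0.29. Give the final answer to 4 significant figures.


G = E / (2*(1+nu))
G = 311 / (2*(1+0.29))
G = 120.5 GPa


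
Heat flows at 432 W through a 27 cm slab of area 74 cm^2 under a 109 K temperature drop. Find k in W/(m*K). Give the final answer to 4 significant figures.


k = Q*L / (A*dT)
L = 0.27 m, A = 7.4e-03 m^2
k = 432 * 0.27 / (7.4e-03 * 109)
k = 144.6 W/(m*K)


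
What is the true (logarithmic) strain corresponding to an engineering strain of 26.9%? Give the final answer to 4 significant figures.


epsilon_true = ln(1 + epsilon_eng)
epsilon_true = ln(1 + 0.269)
epsilon_true = 0.2382


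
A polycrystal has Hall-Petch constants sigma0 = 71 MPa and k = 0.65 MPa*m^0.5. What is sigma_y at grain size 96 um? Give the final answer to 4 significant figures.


sigma_y = sigma0 + k / sqrt(d)
d = 96 um = 9.6e-05 m
sigma_y = 71 + 0.65 / sqrt(9.6e-05)
sigma_y = 137.3 MPa


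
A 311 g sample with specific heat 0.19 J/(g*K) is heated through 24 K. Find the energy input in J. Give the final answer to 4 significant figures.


Q = m * cp * dT
Q = 311 * 0.19 * 24
Q = 1418 J


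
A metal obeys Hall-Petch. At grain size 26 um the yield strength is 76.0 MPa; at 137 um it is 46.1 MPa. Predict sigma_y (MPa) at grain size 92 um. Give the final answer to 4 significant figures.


sigma_y = sigma0 + k / sqrt(d)
1/sqrt(d1) = 1/sqrt(2.6e-05) = 196.116;  1/sqrt(d2) = 85.4358
k = (sigma1 - sigma2) / (1/sqrt(d1) - 1/sqrt(d2)) = (76.0 - 46.1) / (196.116 - 85.4358) = 0.270147 MPa*m^0.5
sigma0 = sigma1 - k/sqrt(d1) = 76.0 - 0.270147*196.116 = 23.0198 MPa
sigma_y(d3) = 23.0198 + 0.270147 / sqrt(9.2e-05) = 51.18 MPa


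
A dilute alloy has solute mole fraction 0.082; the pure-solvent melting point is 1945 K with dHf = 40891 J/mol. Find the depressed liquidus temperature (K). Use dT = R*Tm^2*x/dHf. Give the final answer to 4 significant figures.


dT = R*Tm^2*x / dHf
dT = 8.314 * 1945^2 * 0.082 / 40891
dT = 63.0718 K
T_new = 1945 - 63.0718 = 1882 K


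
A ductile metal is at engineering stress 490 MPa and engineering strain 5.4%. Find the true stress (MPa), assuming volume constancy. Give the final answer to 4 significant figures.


sigma_true = sigma_eng * (1 + epsilon_eng)
sigma_true = 490 * (1 + 0.054)
sigma_true = 516.5 MPa


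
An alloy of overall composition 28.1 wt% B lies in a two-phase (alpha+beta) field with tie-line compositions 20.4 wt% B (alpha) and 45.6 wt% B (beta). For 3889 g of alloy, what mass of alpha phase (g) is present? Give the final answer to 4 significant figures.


f_alpha = (C_beta - C0) / (C_beta - C_alpha)
f_alpha = (45.6 - 28.1) / (45.6 - 20.4) = 0.694444
m_alpha = f_alpha * m_total = 0.694444 * 3889 = 2701 g


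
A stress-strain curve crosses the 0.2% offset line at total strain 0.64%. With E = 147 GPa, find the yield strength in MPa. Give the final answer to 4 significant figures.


Offset strain = 0.002
Elastic strain at yield = total_strain - offset = 6.4e-03 - 0.002 = 4.4e-03
sigma_y = E * elastic_strain = 147000 * 4.4e-03
sigma_y = 646.8 MPa


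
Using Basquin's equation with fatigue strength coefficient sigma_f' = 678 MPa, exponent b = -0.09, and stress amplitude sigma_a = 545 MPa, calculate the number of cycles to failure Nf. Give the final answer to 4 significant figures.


sigma_a = sigma_f' * (2*Nf)^b
2*Nf = (sigma_a / sigma_f')^(1/b)
2*Nf = (545 / 678)^(1/-0.09)
2*Nf = 11.3162
Nf = 5.658 cycles


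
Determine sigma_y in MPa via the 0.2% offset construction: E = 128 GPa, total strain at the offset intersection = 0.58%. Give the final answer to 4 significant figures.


Offset strain = 0.002
Elastic strain at yield = total_strain - offset = 5.8e-03 - 0.002 = 3.8e-03
sigma_y = E * elastic_strain = 128000 * 3.8e-03
sigma_y = 486.4 MPa


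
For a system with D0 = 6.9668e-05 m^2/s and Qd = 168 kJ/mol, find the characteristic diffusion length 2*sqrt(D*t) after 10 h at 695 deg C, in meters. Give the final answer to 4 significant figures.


Step 1: D = D0 * exp(-Qd/(R*T))
T = 968.15 K
D = 6.9668e-05 * exp(-168e3 / (8.314 * 968.15)) = 6.00613e-14 m^2/s
Step 2: L = 2*sqrt(D*t)
t = 10 h = 36000 s
L = 2*sqrt(6.00613e-14 * 36000) = 9.3e-05 m


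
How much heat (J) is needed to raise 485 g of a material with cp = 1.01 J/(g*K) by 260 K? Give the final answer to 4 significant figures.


Q = m * cp * dT
Q = 485 * 1.01 * 260
Q = 127400 J


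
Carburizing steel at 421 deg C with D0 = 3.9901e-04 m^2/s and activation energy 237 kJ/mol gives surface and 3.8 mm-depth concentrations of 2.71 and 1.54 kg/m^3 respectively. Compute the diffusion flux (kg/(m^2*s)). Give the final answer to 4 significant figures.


Step 1: D = D0 * exp(-Qd/(R*T))
T = 421 + 273.15 = 694.15 K
D = 3.9901e-04 * exp(-237e3 / (8.314 * 694.15)) = 5.83633e-22 m^2/s
Step 2: J = D * (C1 - C2) / dx
J = 5.83633e-22 * (2.71 - 1.54) / 3.8e-03
J = 1.797e-19 kg/(m^2*s)


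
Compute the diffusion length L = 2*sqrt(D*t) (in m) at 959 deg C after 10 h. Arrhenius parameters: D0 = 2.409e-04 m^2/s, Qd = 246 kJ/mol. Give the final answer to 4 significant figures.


Step 1: D = D0 * exp(-Qd/(R*T))
T = 1232.15 K
D = 2.409e-04 * exp(-246e3 / (8.314 * 1232.15)) = 8.96935e-15 m^2/s
Step 2: L = 2*sqrt(D*t)
t = 10 h = 36000 s
L = 2*sqrt(8.96935e-15 * 36000) = 3.594e-05 m


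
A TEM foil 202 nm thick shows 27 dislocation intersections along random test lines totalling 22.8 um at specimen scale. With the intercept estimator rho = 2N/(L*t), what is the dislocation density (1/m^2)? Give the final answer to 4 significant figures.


rho = 2N / (L * t)
L = 22.8 um = 2.28e-05 m, t = 202 nm = 2.02e-07 m
rho = 2 * 27 / (2.28e-05 * 2.02e-07)
rho = 1.172e+13 1/m^2


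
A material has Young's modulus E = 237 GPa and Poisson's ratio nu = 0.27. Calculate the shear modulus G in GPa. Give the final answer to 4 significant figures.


G = E / (2*(1+nu))
G = 237 / (2*(1+0.27))
G = 93.31 GPa


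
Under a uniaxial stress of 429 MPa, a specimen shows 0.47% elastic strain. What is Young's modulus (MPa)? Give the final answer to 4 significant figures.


E = sigma / epsilon
epsilon = 0.47% = 4.7e-03
E = 429 / 4.7e-03
E = 91280 MPa


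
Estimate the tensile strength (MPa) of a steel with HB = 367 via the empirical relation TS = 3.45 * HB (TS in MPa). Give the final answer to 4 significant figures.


TS (MPa) = 3.45 * HB
TS = 3.45 * 367
TS = 1266 MPa


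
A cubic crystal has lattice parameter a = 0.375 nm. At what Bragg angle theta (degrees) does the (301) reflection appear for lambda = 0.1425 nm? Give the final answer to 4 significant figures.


d = a / sqrt(h^2+k^2+l^2)
d = 0.375 / sqrt(10) = 0.118585 nm
lambda = 2*d*sin(theta)  =>  sin(theta) = lambda / (2*d)
sin(theta) = 0.1425 / (2 * 0.118585) = 0.600833
theta = 36.93 deg


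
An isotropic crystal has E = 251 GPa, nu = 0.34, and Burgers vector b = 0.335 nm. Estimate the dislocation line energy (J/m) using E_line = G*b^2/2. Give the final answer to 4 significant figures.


Step 1: G = E / (2*(1+nu))
G = 251 / (2*(1+0.34)) = 93.6567 GPa = 9.36567e+10 Pa
Step 2: E_line = G*b^2/2
b = 0.335 nm = 3.35e-10 m
E_line = 0.5 * 9.36567e+10 * (3.35e-10)^2 = 5.255e-09 J/m


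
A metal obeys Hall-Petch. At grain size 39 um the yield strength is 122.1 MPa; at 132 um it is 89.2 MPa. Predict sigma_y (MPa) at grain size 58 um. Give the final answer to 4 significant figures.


sigma_y = sigma0 + k / sqrt(d)
1/sqrt(d1) = 1/sqrt(3.9e-05) = 160.128;  1/sqrt(d2) = 87.0388
k = (sigma1 - sigma2) / (1/sqrt(d1) - 1/sqrt(d2)) = (122.1 - 89.2) / (160.128 - 87.0388) = 0.450134 MPa*m^0.5
sigma0 = sigma1 - k/sqrt(d1) = 122.1 - 0.450134*160.128 = 50.0209 MPa
sigma_y(d3) = 50.0209 + 0.450134 / sqrt(5.8e-05) = 109.1 MPa


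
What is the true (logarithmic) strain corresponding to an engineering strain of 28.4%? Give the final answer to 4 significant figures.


epsilon_true = ln(1 + epsilon_eng)
epsilon_true = ln(1 + 0.284)
epsilon_true = 0.25


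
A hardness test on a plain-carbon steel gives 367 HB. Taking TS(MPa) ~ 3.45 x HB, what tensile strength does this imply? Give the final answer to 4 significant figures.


TS (MPa) = 3.45 * HB
TS = 3.45 * 367
TS = 1266 MPa


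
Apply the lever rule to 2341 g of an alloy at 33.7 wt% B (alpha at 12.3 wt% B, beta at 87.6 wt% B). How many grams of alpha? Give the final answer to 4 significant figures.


f_alpha = (C_beta - C0) / (C_beta - C_alpha)
f_alpha = (87.6 - 33.7) / (87.6 - 12.3) = 0.715803
m_alpha = f_alpha * m_total = 0.715803 * 2341 = 1676 g


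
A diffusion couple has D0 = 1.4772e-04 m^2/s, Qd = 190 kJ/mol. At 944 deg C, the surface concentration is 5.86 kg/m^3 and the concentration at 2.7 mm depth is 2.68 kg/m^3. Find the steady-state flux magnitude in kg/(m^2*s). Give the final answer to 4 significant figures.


Step 1: D = D0 * exp(-Qd/(R*T))
T = 944 + 273.15 = 1217.15 K
D = 1.4772e-04 * exp(-190e3 / (8.314 * 1217.15)) = 1.0356e-12 m^2/s
Step 2: J = D * (C1 - C2) / dx
J = 1.0356e-12 * (5.86 - 2.68) / 2.7e-03
J = 1.22e-09 kg/(m^2*s)


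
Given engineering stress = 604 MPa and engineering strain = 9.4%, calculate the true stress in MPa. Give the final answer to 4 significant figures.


sigma_true = sigma_eng * (1 + epsilon_eng)
sigma_true = 604 * (1 + 0.094)
sigma_true = 660.8 MPa


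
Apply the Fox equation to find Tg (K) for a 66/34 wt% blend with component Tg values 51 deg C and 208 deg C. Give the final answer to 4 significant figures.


1/Tg = w1/Tg1 + w2/Tg2 (in Kelvin)
Tg1 = 324.15 K, Tg2 = 481.15 K
1/Tg = 0.66/324.15 + 0.34/481.15
Tg = 364.6 K


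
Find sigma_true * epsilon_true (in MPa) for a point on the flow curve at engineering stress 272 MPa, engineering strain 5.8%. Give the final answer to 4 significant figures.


sigma_true = sigma_eng * (1 + epsilon_eng)
sigma_true = 272 * (1 + 0.058) = 287.776 MPa
epsilon_true = ln(1 + epsilon_eng)
epsilon_true = ln(1 + 0.058) = 0.0563803
sigma_true * epsilon_true = 287.776 * 0.0563803 = 16.22 MPa


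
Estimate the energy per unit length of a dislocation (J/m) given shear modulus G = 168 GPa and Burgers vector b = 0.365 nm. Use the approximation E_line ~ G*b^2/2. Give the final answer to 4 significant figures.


E = G*b^2/2
b = 0.365 nm = 3.65e-10 m
G = 168 GPa = 1.68e+11 Pa
E = 0.5 * 1.68e+11 * (3.65e-10)^2
E = 1.119e-08 J/m


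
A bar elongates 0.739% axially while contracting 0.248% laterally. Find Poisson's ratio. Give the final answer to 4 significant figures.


nu = -epsilon_lat / epsilon_axial
Lateral strain is contraction (negative), so using magnitudes:
nu = 0.248 / 0.739
nu = 0.3356


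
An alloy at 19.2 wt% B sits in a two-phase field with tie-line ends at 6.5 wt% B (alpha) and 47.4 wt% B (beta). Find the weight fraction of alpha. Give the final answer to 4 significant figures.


f_alpha = (C_beta - C0) / (C_beta - C_alpha)
f_alpha = (47.4 - 19.2) / (47.4 - 6.5)
f_alpha = 0.6895


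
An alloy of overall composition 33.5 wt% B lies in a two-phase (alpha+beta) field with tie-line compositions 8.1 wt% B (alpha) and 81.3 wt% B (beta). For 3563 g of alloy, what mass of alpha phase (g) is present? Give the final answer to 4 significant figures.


f_alpha = (C_beta - C0) / (C_beta - C_alpha)
f_alpha = (81.3 - 33.5) / (81.3 - 8.1) = 0.653005
m_alpha = f_alpha * m_total = 0.653005 * 3563 = 2327 g


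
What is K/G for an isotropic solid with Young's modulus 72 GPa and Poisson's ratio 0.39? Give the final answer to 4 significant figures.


G = E / (2*(1+nu))
G = 72 / (2*(1+0.39)) = 25.8993 GPa
K = E / (3*(1-2*nu))
K = 72 / (3*(1-2*0.39)) = 109.091 GPa
K/G = 109.091 / 25.8993 = 4.212


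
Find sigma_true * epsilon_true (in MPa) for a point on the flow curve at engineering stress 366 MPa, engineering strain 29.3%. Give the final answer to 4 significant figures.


sigma_true = sigma_eng * (1 + epsilon_eng)
sigma_true = 366 * (1 + 0.293) = 473.238 MPa
epsilon_true = ln(1 + epsilon_eng)
epsilon_true = ln(1 + 0.293) = 0.256965
sigma_true * epsilon_true = 473.238 * 0.256965 = 121.6 MPa


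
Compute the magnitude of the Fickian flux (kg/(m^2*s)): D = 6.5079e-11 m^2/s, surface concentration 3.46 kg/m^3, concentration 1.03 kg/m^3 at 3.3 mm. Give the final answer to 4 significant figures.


J = -D * (dC/dx) = D * (C1 - C2) / dx
J = 6.5079e-11 * (3.46 - 1.03) / 3.3e-03
J = 4.792e-08 kg/(m^2*s)


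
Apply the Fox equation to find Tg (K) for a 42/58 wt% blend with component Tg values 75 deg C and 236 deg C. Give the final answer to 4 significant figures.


1/Tg = w1/Tg1 + w2/Tg2 (in Kelvin)
Tg1 = 348.15 K, Tg2 = 509.15 K
1/Tg = 0.42/348.15 + 0.58/509.15
Tg = 426.3 K


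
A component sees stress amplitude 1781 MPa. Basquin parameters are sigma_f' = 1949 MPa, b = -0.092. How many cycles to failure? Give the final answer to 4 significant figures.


sigma_a = sigma_f' * (2*Nf)^b
2*Nf = (sigma_a / sigma_f')^(1/b)
2*Nf = (1781 / 1949)^(1/-0.092)
2*Nf = 2.66392
Nf = 1.332 cycles


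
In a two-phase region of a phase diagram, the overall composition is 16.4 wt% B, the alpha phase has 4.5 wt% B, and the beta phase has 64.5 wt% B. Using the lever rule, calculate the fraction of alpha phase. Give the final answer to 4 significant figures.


f_alpha = (C_beta - C0) / (C_beta - C_alpha)
f_alpha = (64.5 - 16.4) / (64.5 - 4.5)
f_alpha = 0.8017


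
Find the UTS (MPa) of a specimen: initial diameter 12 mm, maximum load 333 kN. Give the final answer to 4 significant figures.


A0 = pi*(d/2)^2 = pi*(12/2)^2 = 113.097 mm^2
UTS = F_max / A0 = 333*1000 / 113.097
UTS = 2944 MPa


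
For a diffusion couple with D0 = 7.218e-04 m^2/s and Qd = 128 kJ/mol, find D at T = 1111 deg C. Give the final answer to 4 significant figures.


D = D0 * exp(-Qd / (R*T))
T = 1384.15 K
D = 7.218e-04 * exp(-128e3 / (8.314 * 1384.15))
D = 1.066e-08 m^2/s
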